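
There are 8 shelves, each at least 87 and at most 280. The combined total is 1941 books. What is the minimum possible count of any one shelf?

87

To make one shelf as small as possible, make the other 7 as large as possible.
The other 7 can take up 7 × 280 = 1960 ≥ 1941 − 87, so one shelf can sit at its floor of 87.
Achievable: one at 87 and the other 7 totalling 1854, which fits since 7 × 87 ≤ 1854 ≤ 7 × 280.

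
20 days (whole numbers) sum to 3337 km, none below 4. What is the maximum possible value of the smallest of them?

The 20 values sum to 3337, so their minimum is at most ⌊3337/20⌋ = 166.
Achievable: 3 of them at 166 and 17 at 167 total 3337.

166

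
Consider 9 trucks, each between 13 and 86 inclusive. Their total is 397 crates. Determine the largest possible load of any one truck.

86

To make one truck as large as possible, make the other 8 as small as possible.
The other 8 contribute at least 8 × 13 = 104, leaving at most 397 − 104 = 293.
But each truck is capped at 86, so the maximum is 86.
Achievable: one at 86 and the other 8 totalling 311, which fits since 8 × 13 ≤ 311 ≤ 8 × 86.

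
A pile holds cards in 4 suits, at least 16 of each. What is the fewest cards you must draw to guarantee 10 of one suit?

In the worst case you draw 9 of each of the 4 suits: 4 × 9 = 36.
One more forces 10 of some suit, so 36 + 1 = 37.

37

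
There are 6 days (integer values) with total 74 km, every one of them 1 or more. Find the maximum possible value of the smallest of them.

12

The average is 74/6 < 13, so some value is ≤ 12.
Equality holds with 4 values of 12 and 2 values of 13.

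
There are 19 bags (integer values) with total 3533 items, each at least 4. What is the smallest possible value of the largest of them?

If every one of the 19 were at most 185, the total would be at most 19 × 185 = 3515 < 3533.
Equality holds with 18 values of 186 and 1 value of 185.

186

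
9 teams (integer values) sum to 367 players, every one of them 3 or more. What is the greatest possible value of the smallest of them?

40

If every one of the 9 were at least 41, the total would be at least 9 × 41 = 369 > 367.
Taking 2 copies of 40 and 7 copies of 41 gives exactly 367, so 40 is attained.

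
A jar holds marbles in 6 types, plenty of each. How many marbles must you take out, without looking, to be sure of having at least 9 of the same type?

49

In the worst case you draw 8 of each of the 6 types: 6 × 8 = 48.
One more forces 9 of some type, so 48 + 1 = 49.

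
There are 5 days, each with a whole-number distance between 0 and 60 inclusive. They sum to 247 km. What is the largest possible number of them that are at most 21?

1

Each value at 21 or below falls at least 60 − 21 = 39 short of the ceiling 60.
The ceiling total is 5 × 60 = 300, and we need 247, so at most ⌊(300 − 247)/39⌋ = 1 can be that low.
k = 1 is achieved by 1 value at 21 and 4 at 60, total 261; lower one of the 60's by 14 (still > 21) to reach 247.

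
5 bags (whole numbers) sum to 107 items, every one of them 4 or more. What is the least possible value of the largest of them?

22

If every one of the 5 were at most 21, the total would be at most 5 × 21 = 105 < 107.
Equality holds with 2 values of 22 and 3 values of 21.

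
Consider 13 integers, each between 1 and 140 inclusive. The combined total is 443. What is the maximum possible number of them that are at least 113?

3

If k of the values are ≥ 113, the total is ≥ 113k + 1(13 − k).
Setting 113k + 1(13 − k) ≤ 443 gives 112k ≤ 430, so k ≤ 3.
k = 3 is achieved by 3 values at 113 and 10 at 1, total 349; add 94 to one value (staying below 113) to reach 443.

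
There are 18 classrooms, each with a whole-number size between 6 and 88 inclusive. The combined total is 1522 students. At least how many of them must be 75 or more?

14

Each value short of 75 is at most 74, costing at least 88 − 74 = 14 against the maximum total of 1584.
We can afford to lose at most 1584 − 1522 = 62, so at most ⌊62/14⌋ = 4 fall short, and at least 14 are ≥ 75.
Exactly 14 works: 14 values at 88 and 4 at 74 total 1528; lower one of the high values by 6 (still ≥ 75) to hit 1522.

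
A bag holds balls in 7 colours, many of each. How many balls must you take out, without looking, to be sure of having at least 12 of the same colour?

78

You could draw 11 of every colour without reaching 12 of any — 77 in all.
One more forces 12 of some colour, so 77 + 1 = 78.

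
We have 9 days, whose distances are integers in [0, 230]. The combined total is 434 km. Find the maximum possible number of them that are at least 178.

Suppose k of them are at least 178. Those contribute at least 178 each and the other 9 − k at least 0 each.
So the total is at least 178k + 0(9 − k) = 0 + 178k. This must be ≤ 434, giving k ≤ 2.
k = 2 is achieved by 2 values at 178 and 7 at 0, total 356; add 78 to one value (staying below 178) to reach 434.

2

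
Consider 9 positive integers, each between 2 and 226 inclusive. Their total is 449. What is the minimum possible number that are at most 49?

Each value above 49 is at least 50, contributing at least 50 − 2 = 48 above the floor 2.
The sum exceeds the floor total 18 by 431, so at most ⌊431/48⌋ = 8 exceed 49, and at least 1 are ≤ 49.
Exactly 1 works: 1 value at 2 and 8 at 50 total 402; raise one of the low values by 47 (still ≤ 49) to hit 449.

1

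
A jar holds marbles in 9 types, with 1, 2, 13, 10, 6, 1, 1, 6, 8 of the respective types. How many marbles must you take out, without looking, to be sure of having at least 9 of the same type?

42

In the worst case you take as many as possible of each type without reaching 9: 1 + 2 + 8 + 8 + 6 + 1 + 1 + 6 + 8 = 41.
The next one must give 9 of some type, so 41 + 1 = 42.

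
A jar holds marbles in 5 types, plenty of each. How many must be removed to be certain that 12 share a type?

In the worst case you draw 11 of each of the 5 types: 5 × 11 = 55.
One more forces 12 of some type, so 55 + 1 = 56.

56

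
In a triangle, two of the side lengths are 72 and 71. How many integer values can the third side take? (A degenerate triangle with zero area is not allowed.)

141

The triangle inequality gives |72 − 71| < c < 72 + 71, i.e. 1 < c < 143.
So c can be any integer from 2 to 142: 141 values.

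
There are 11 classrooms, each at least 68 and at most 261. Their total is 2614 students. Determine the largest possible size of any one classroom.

Maximizing one value means minimizing the remaining 10.
The other 10 contribute at least 10 × 68 = 680, leaving at most 2614 − 680 = 1934.
But each classroom is capped at 261, so the maximum is 261.
Achievable: one at 261 and the other 10 totalling 2353, which fits since 10 × 68 ≤ 2353 ≤ 10 × 261.

261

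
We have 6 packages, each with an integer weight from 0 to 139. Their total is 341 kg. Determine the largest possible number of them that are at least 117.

2

If k of the values are ≥ 117, the total is ≥ 117k + 0(6 − k).
Setting 117k + 0(6 − k) ≤ 341 gives 117k ≤ 341, so k ≤ 2.
k = 2 is achieved by 2 values at 117 and 4 at 0, total 234; add 107 to one value (staying below 117) to reach 341.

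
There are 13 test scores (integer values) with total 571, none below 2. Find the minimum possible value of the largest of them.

The average is 571/13 > 43, so not all 13 can be 43 or less; the largest is ≥ 44.
Achievable: 12 of them at 44 and 1 at 43 total 571.

44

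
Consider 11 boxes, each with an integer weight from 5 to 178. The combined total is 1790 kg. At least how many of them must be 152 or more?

5

If only k of them are at least 152, the other 11 − k are at most 151, so the total is at most k·178 + (11 − k)·151.
This must reach 1790, so k·178 + (11 − k)·151 ≥ 1790, giving k ≥ 5.
Exactly 5 works: 5 values at 178 and 6 at 151 total 1796; lower one of the high values by 6 (still ≥ 152) to hit 1790.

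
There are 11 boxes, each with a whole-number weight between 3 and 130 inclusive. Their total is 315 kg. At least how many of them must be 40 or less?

4

Let j be the number exceeding 40. Then the total is ≥ 41·j + 3·(11 − j) = 33 + 38j.
So 38j ≤ 282 and j ≤ 7; hence at least 11 − 7 = 4 are ≤ 40.
Exactly 4 works: 4 values at 3 and 7 at 41 total 299; raise one of the low values by 16 (still ≤ 40) to hit 315.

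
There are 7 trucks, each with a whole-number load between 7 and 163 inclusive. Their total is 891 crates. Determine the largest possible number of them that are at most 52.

Suppose k of them are at most 52. Those contribute at most 52 each and the rest at most 163 each.
So the total is at most 52k + 163(7 − k) = 1141 − 111k. This must still be ≥ 891, so k ≤ 2.
k = 2 is achieved by 2 values at 52 and 5 at 163, total 919; lower one of the 163's by 28 (still > 52) to reach 891.

2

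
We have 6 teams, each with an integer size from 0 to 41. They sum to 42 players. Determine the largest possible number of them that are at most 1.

5

Each value at 1 or below falls at least 41 − 1 = 40 short of the ceiling 41.
The ceiling total is 6 × 41 = 246, and we need 42, so at most ⌊(246 − 42)/40⌋ = 5 can be that low.
k = 5 is achieved by 5 values at 1 and 1 at 41, total 46; lower one of the 41's by 4 (still > 1) to reach 42.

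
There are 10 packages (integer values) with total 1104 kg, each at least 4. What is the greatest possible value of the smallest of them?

110

The average is 1104/10 < 111, so some value is ≤ 110.
Taking 6 copies of 110 and 4 copies of 111 gives exactly 1104, so 110 is attained.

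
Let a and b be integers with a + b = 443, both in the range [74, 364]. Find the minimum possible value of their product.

28756

Since a + b is fixed, pushing one of them to its bound minimizes the product.
The extreme feasible split is a = 79, b = 364, giving ab = 28756.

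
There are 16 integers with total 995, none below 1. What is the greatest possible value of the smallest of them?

The average is 995/16 < 63, so some value is ≤ 62.
Taking 13 copies of 62 and 3 copies of 63 gives exactly 995, so 62 is attained.

62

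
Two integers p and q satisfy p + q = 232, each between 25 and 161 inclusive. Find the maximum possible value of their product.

With p + q fixed, pq peaks when the two are closest together.
Taking p = 116 and q = 116 (both in [25, 161]) gives pq = 13456.

13456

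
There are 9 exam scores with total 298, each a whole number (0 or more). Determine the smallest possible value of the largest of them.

The average is 298/9 > 33, so not all 9 can be 33 or less; the largest is ≥ 34.
Achievable: 1 of them at 34 and 8 at 33 total 298.

34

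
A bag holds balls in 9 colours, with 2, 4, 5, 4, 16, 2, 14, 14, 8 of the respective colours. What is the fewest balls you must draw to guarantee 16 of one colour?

69

In the worst case you take as many as possible of each colour without reaching 16: 2 + 4 + 5 + 4 + 15 + 2 + 14 + 14 + 8 = 68.
The next one must give 16 of some colour, so 68 + 1 = 69.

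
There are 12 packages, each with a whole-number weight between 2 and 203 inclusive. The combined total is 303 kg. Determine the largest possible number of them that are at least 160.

Suppose k of them are at least 160. Those contribute at least 160 each and the other 12 − k at least 2 each.
So the total is at least 160k + 2(12 − k) = 24 + 158k. This must be ≤ 303, giving k ≤ 1.
k = 1 is achieved by 1 value at 160 and 11 at 2, total 182; add 121 to one value (staying below 160) to reach 303.

1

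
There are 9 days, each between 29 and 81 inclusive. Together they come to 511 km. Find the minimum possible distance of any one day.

29

To make one day as small as possible, make the other 8 as large as possible.
The other 8 can take up 8 × 81 = 648 ≥ 511 − 29, so one day can sit at its floor of 29.
Achievable: one at 29 and the other 8 totalling 482, which fits since 8 × 29 ≤ 482 ≤ 8 × 81.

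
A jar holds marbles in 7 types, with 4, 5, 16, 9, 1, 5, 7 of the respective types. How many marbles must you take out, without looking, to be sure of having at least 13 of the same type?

44

In the worst case you take as many as possible of each type without reaching 13: 4 + 5 + 12 + 9 + 1 + 5 + 7 = 43.
The next one must give 13 of some type, so 43 + 1 = 44.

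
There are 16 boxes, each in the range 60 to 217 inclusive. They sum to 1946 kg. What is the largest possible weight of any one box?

217

To make one box as large as possible, make the other 15 as small as possible.
The other 15 contribute at least 15 × 60 = 900, leaving at most 1946 − 900 = 1046.
But each box is capped at 217, so the maximum is 217.
Achievable: one at 217 and the other 15 totalling 1729, which fits since 15 × 60 ≤ 1729 ≤ 15 × 217.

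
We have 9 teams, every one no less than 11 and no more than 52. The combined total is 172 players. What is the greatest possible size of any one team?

52

Maximizing one value means minimizing the remaining 8.
The other 8 contribute at least 8 × 11 = 88, leaving at most 172 − 88 = 84.
But each team is capped at 52, so the maximum is 52.
Achievable: one at 52 and the other 8 totalling 120, which fits since 8 × 11 ≤ 120 ≤ 8 × 52.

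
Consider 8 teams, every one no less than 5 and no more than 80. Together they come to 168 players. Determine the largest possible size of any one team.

80

Maximizing one value means minimizing the remaining 7.
The other 7 contribute at least 7 × 5 = 35, leaving at most 168 − 35 = 133.
But each team is capped at 80, so the maximum is 80.
Achievable: one at 80 and the other 7 totalling 88, which fits since 7 × 5 ≤ 88 ≤ 7 × 80.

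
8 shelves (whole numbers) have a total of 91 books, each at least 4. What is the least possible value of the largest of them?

12

The average is 91/8 > 11, so not all 8 can be 11 or less; the largest is ≥ 12.
Taking 5 copies of 11 and 3 copies of 12 gives exactly 91, so 12 is attained.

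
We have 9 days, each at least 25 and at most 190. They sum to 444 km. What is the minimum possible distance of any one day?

25

To make one day as small as possible, make the other 8 as large as possible.
The other 8 can take up 8 × 190 = 1520 ≥ 444 − 25, so one day can sit at its floor of 25.
Achievable: one at 25 and the other 8 totalling 419, which fits since 8 × 25 ≤ 419 ≤ 8 × 190.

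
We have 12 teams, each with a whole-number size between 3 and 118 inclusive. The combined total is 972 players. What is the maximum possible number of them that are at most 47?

Each value at 47 or below falls at least 118 − 47 = 71 short of the ceiling 118.
The ceiling total is 12 × 118 = 1416, and we need 972, so at most ⌊(1416 − 972)/71⌋ = 6 can be that low.
k = 6 is achieved by 6 values at 47 and 6 at 118, total 990; lower one of the 118's by 18 (still > 47) to reach 972.

6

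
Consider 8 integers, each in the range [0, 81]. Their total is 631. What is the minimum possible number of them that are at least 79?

3

Suppose at most 8 − j of them reach 79; then j values are ≤ 78 and the rest ≤ 81.
The total is then ≤ 78·j + 81·(8 − j) = 648 − 3j. For this to be ≥ 631 we need j ≤ 5, so at least 8 − 5 = 3 must reach 79.
Exactly 3 works: 3 values at 81 and 5 at 78 total 633; lower one of the high values by 2 (still ≥ 79) to hit 631.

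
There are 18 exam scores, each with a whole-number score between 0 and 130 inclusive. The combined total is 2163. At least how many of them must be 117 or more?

6

If only k of them are at least 117, the other 18 − k are at most 116, so the total is at most k·130 + (18 − k)·116.
This must reach 2163, so k·130 + (18 − k)·116 ≥ 2163, giving k ≥ 6.
Exactly 6 works: 6 values at 130 and 12 at 116 total 2172; lower one of the high values by 9 (still ≥ 117) to hit 2163.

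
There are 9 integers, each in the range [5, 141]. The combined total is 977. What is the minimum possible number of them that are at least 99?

If only k of them are at least 99, the other 9 − k are at most 98, so the total is at most k·141 + (9 − k)·98.
This must reach 977, so k·141 + (9 − k)·98 ≥ 977, giving k ≥ 3.
Exactly 3 works: 3 values at 141 and 6 at 98 total 1011; lower one of the high values by 34 (still ≥ 99) to hit 977.

3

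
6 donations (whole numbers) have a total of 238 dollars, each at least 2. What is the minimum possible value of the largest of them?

40

The 6 values sum to 238, so their maximum is at least ⌈238/6⌉ = 40.
Achievable: 4 of them at 40 and 2 at 39 total 238.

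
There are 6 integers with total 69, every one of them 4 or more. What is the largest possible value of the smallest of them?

11

The average is 69/6 < 12, so some value is ≤ 11.
Taking 3 copies of 11 and 3 copies of 12 gives exactly 69, so 11 is attained.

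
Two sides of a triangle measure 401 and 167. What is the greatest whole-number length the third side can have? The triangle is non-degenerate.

The third side must be less than 401 + 167 = 568.
The largest integer below 568 is 567.

567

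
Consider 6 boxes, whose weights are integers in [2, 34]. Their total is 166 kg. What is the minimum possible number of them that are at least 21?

If only k of them are at least 21, the other 6 − k are at most 20, so the total is at most k·34 + (6 − k)·20.
This must reach 166, so k·34 + (6 − k)·20 ≥ 166, giving k ≥ 4.
Exactly 4 works: 4 values at 34 and 2 at 20 total 176; lower one of the high values by 10 (still ≥ 21) to hit 166.

4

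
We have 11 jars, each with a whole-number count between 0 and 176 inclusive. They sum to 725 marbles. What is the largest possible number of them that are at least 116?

Suppose k of them are at least 116. Those contribute at least 116 each and the other 11 − k at least 0 each.
So the total is at least 116k + 0(11 − k) = 0 + 116k. This must be ≤ 725, giving k ≤ 6.
k = 6 is achieved by 6 values at 116 and 5 at 0, total 696; add 29 to one value (staying below 116) to reach 725.

6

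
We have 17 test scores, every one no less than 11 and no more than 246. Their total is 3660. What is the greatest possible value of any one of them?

Maximizing one value means minimizing the remaining 16.
The other 16 contribute at least 16 × 11 = 176, leaving at most 3660 − 176 = 3484.
But each score is capped at 246, so the maximum is 246.
Achievable: one at 246 and the other 16 totalling 3414, which fits since 16 × 11 ≤ 3414 ≤ 16 × 246.

246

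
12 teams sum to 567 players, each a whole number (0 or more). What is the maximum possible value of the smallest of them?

If every one of the 12 were at least 48, the total would be at least 12 × 48 = 576 > 567.
Achievable: 9 of them at 47 and 3 at 48 total 567.

47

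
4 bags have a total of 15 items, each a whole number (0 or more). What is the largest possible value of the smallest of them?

3

The 4 values sum to 15, so their minimum is at most ⌊15/4⌋ = 3.
Achievable: 1 of them at 3 and 3 at 4 total 15.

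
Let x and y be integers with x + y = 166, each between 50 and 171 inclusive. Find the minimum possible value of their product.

5800

xy = x(166 − x) is concave in x, so over [50, 116] it is minimized at an endpoint.
The extreme feasible split is x = 50, y = 116, giving xy = 5800.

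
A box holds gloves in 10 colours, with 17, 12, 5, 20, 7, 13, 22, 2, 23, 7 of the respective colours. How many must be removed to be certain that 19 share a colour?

In the worst case you take as many as possible of each colour without reaching 19: 17 + 12 + 5 + 18 + 7 + 13 + 18 + 2 + 18 + 7 = 117.
The next one must give 19 of some colour, so 117 + 1 = 118.

118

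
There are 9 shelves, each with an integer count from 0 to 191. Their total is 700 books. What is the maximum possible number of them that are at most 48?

7

Each value at 48 or below falls at least 191 − 48 = 143 short of the ceiling 191.
The ceiling total is 9 × 191 = 1719, and we need 700, so at most ⌊(1719 − 700)/143⌋ = 7 can be that low.
k = 7 is achieved by 7 values at 48 and 2 at 191, total 718; lower one of the 191's by 18 (still > 48) to reach 700.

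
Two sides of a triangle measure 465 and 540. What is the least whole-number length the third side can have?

The third side must exceed |465 − 540| = 75.
The smallest integer above 75 is 76.

76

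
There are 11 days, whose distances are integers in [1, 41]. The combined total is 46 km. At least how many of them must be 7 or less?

If only k of them are at most 7, the other 11 − k are at least 8, so the total is at least (11 − k)·8 + k·1.
This is ≤ 46, so (11 − k)·8 + 1k ≤ 46, which gives k ≥ 6.
Exactly 6 works: 6 values at 1 and 5 at 8 total 46.

6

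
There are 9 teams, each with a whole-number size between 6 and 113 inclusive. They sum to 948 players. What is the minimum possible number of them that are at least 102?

If only k of them are at least 102, the other 9 − k are at most 101, so the total is at most k·113 + (9 − k)·101.
This must reach 948, so k·113 + (9 − k)·101 ≥ 948, giving k ≥ 4.
Exactly 4 works: 4 values at 113 and 5 at 101 total 957; lower one of the high values by 9 (still ≥ 102) to hit 948.

4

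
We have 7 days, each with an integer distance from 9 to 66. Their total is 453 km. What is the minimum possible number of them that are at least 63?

Each value short of 63 is at most 62, costing at least 66 − 62 = 4 against the maximum total of 462.
We can afford to lose at most 462 − 453 = 9, so at most ⌊9/4⌋ = 2 fall short, and at least 5 are ≥ 63.
Exactly 5 works: 5 values at 66 and 2 at 62 total 454; lower one of the high values by 1 (still ≥ 63) to hit 453.

5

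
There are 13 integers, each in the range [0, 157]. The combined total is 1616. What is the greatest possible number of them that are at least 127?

12

If k of the values are ≥ 127, the total is ≥ 127k + 0(13 − k).
Setting 127k + 0(13 − k) ≤ 1616 gives 127k ≤ 1616, so k ≤ 12.
k = 12 is achieved by 12 values at 127 and 1 at 0, total 1524; add 92 to one value (staying below 127) to reach 1616.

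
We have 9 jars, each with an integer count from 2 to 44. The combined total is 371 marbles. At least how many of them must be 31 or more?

Suppose at most 9 − j of them reach 31; then j values are ≤ 30 and the rest ≤ 44.
The total is then ≤ 30·j + 44·(9 − j) = 396 − 14j. For this to be ≥ 371 we need j ≤ 1, so at least 9 − 1 = 8 must reach 31.
Exactly 8 works: 8 values at 44 and 1 at 30 total 382; lower one of the high values by 11 (still ≥ 31) to hit 371.

8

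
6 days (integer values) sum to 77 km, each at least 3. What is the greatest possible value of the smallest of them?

The 6 values sum to 77, so their minimum is at most ⌊77/6⌋ = 12.
Taking 1 copy of 12 and 5 copies of 13 gives exactly 77, so 12 is attained.

12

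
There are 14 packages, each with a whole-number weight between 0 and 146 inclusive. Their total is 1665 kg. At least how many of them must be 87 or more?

8

Suppose at most 14 − j of them reach 87; then j values are ≤ 86 and the rest ≤ 146.
The total is then ≤ 86·j + 146·(14 − j) = 2044 − 60j. For this to be ≥ 1665 we need j ≤ 6, so at least 14 − 6 = 8 must reach 87.
Exactly 8 works: 8 values at 146 and 6 at 86 total 1684; lower one of the high values by 19 (still ≥ 87) to hit 1665.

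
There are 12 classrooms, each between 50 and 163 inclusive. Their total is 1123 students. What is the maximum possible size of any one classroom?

163

To make one classroom as large as possible, make the other 11 as small as possible.
The other 11 contribute at least 11 × 50 = 550, leaving at most 1123 − 550 = 573.
But each classroom is capped at 163, so the maximum is 163.
Achievable: one at 163 and the other 11 totalling 960, which fits since 11 × 50 ≤ 960 ≤ 11 × 163.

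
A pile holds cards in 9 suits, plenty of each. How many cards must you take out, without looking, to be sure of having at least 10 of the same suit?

82

In the worst case you draw 9 of each of the 9 suits: 9 × 9 = 81.
One more forces 10 of some suit, so 81 + 1 = 82.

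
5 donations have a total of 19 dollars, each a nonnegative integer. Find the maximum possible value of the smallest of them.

3

If every one of the 5 were at least 4, the total would be at least 5 × 4 = 20 > 19.
Taking 1 copy of 3 and 4 copies of 4 gives exactly 19, so 3 is attained.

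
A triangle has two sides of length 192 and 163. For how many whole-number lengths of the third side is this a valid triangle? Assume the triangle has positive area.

The triangle inequality gives |192 − 163| < c < 192 + 163, i.e. 29 < c < 355.
So c can be any integer from 30 to 354: 325 values.

325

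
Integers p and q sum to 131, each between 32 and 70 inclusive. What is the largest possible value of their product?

pq = p(131 − p) is maximized when p is as near 131/2 as the bounds allow.
Taking p = 65 and q = 66 (both in [32, 70]) gives pq = 4290.

4290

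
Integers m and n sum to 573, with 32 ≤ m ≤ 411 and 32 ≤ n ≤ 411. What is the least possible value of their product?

Since m + n is fixed, pushing one of them to its bound minimizes the product.
The extreme feasible split is m = 162, n = 411, giving mn = 66582.

66582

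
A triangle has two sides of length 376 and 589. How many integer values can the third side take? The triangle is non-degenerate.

751

The triangle inequality gives |376 − 589| < c < 376 + 589, i.e. 213 < c < 965.
So c can be any integer from 214 to 964: 751 values.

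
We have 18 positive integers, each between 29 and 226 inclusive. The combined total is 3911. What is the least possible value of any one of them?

69

Minimizing one value means maximizing the remaining 17.
The other 17 contribute at most 17 × 226 = 3842, leaving at least 3911 − 3842 = 69.
Since 69 ≥ 29, this is achievable: one at 69 and 17 at 226.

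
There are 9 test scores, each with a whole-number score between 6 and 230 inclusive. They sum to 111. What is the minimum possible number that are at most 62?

If only k of them are at most 62, the other 9 − k are at least 63, so the total is at least (9 − k)·63 + k·6.
This is ≤ 111, so (9 − k)·63 + 6k ≤ 111, which gives k ≥ 8.
Exactly 8 works: 8 values at 6 and 1 at 63 total 111.

8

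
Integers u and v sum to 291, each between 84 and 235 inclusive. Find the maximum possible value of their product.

21170

For a fixed sum, the product uv is largest when u and v are as close as possible.
Taking u = 145 and v = 146 (both in [84, 235]) gives uv = 21170.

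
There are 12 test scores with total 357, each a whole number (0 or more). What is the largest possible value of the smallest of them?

29

The average is 357/12 < 30, so some value is ≤ 29.
Equality holds with 3 values of 29 and 9 values of 30.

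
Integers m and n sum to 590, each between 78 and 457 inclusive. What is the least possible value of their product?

60781

For a fixed sum, mn is smallest when m and n are as far apart as possible.
At the endpoint m = 133, n = 590 − 133 = 457, so mn = 133 × 457 = 60781.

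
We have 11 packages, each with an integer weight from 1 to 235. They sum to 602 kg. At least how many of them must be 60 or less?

2

If only k of them are at most 60, the other 11 − k are at least 61, so the total is at least (11 − k)·61 + k·1.
This is ≤ 602, so (11 − k)·61 + 1k ≤ 602, which gives k ≥ 2.
Exactly 2 works: 2 values at 1 and 9 at 61 total 551; raise one of the low values by 51 (still ≤ 60) to hit 602.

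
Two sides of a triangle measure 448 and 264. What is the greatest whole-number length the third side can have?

The third side must be less than 448 + 264 = 712.
The largest integer below 712 is 711.

711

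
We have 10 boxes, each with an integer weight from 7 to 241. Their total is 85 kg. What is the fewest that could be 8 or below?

Let j be the number exceeding 8. Then the total is ≥ 9·j + 7·(10 − j) = 70 + 2j.
So 2j ≤ 15 and j ≤ 7; hence at least 10 − 7 = 3 are ≤ 8.
Exactly 3 works: 3 values at 7 and 7 at 9 total 84; raise one of the low values by 1 (still ≤ 8) to hit 85.

3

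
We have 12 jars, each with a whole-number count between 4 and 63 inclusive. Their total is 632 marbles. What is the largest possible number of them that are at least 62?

With k values at 62 or above and the rest at least 4, the sum is at least 48 + 58k.
Since the sum is 632, we need 58k ≤ 584, i.e. k ≤ 10.
k = 10 is achieved by 10 values at 62 and 2 at 4, total 628; add 4 to one value (staying below 62) to reach 632.

10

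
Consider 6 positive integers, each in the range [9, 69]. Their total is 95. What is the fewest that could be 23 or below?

4

If only k of them are at most 23, the other 6 − k are at least 24, so the total is at least (6 − k)·24 + k·9.
This is ≤ 95, so (6 − k)·24 + 9k ≤ 95, which gives k ≥ 4.
Exactly 4 works: 4 values at 9 and 2 at 24 total 84; raise one of the low values by 11 (still ≤ 23) to hit 95.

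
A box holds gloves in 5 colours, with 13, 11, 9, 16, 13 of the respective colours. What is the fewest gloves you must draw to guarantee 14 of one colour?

In the worst case you take as many as possible of each colour without reaching 14: 13 + 11 + 9 + 13 + 13 = 59.
The next one must give 14 of some colour, so 59 + 1 = 60.

60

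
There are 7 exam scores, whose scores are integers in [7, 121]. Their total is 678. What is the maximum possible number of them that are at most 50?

2

Suppose k of them are at most 50. Those contribute at most 50 each and the rest at most 121 each.
So the total is at most 50k + 121(7 − k) = 847 − 71k. This must still be ≥ 678, so k ≤ 2.
k = 2 is achieved by 2 values at 50 and 5 at 121, total 705; lower one of the 121's by 27 (still > 50) to reach 678.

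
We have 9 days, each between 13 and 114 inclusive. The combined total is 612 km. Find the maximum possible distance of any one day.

To make one day as large as possible, make the other 8 as small as possible.
The other 8 contribute at least 8 × 13 = 104, leaving at most 612 − 104 = 508.
But each day is capped at 114, so the maximum is 114.
Achievable: one at 114 and the other 8 totalling 498, which fits since 8 × 13 ≤ 498 ≤ 8 × 114.

114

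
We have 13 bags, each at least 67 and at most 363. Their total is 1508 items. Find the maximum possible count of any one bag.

363

To make one bag as large as possible, make the other 12 as small as possible.
The other 12 contribute at least 12 × 67 = 804, leaving at most 1508 − 804 = 704.
But each bag is capped at 363, so the maximum is 363.
Achievable: one at 363 and the other 12 totalling 1145, which fits since 12 × 67 ≤ 1145 ≤ 12 × 363.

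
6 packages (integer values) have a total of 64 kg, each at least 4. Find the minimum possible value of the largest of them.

11

Some value must be at least ⌈64/6⌉ = 11, since 6 × 10 = 60 < 64.
Achievable: 4 of them at 11 and 2 at 10 total 64.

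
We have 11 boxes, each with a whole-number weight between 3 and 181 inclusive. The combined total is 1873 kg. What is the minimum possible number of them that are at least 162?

6

Each value short of 162 is at most 161, costing at least 181 − 161 = 20 against the maximum total of 1991.
We can afford to lose at most 1991 − 1873 = 118, so at most ⌊118/20⌋ = 5 fall short, and at least 6 are ≥ 162.
Exactly 6 works: 6 values at 181 and 5 at 161 total 1891; lower one of the high values by 18 (still ≥ 162) to hit 1873.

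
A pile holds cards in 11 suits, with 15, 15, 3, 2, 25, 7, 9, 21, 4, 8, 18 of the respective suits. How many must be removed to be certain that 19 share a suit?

118

In the worst case you take as many as possible of each suit without reaching 19: 15 + 15 + 3 + 2 + 18 + 7 + 9 + 18 + 4 + 8 + 18 = 117.
The next one must give 19 of some suit, so 117 + 1 = 118.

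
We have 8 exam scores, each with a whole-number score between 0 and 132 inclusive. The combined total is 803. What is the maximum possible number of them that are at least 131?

With k values at 131 or above and the rest at least 0, the sum is at least 0 + 131k.
Since the sum is 803, we need 131k ≤ 803, i.e. k ≤ 6.
k = 6 is achieved by 6 values at 131 and 2 at 0, total 786; add 17 to one value (staying below 131) to reach 803.

6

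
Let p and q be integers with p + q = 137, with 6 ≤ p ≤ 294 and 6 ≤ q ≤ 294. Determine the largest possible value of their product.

4692

For a fixed sum, the product pq is largest when p and q are as close as possible.
Taking p = 68 and q = 69 (both in [6, 294]) gives pq = 4692.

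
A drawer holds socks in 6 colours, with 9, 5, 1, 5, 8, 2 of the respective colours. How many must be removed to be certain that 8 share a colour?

In the worst case you take as many as possible of each colour without reaching 8: 7 + 5 + 1 + 5 + 7 + 2 = 27.
The next one must give 8 of some colour, so 27 + 1 = 28.

28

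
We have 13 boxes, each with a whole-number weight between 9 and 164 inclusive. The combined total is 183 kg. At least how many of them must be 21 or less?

Each value above 21 is at least 22, contributing at least 22 − 9 = 13 above the floor 9.
The sum exceeds the floor total 117 by 66, so at most ⌊66/13⌋ = 5 exceed 21, and at least 8 are ≤ 21.
Exactly 8 works: 8 values at 9 and 5 at 22 total 182; raise one of the low values by 1 (still ≤ 21) to hit 183.

8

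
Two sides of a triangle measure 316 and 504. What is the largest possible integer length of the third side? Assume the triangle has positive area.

819

The third side must be less than 316 + 504 = 820.
The largest integer below 820 is 819.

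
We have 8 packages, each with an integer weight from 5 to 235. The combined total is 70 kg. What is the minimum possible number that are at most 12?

Let j be the number exceeding 12. Then the total is ≥ 13·j + 5·(8 − j) = 40 + 8j.
So 8j ≤ 30 and j ≤ 3; hence at least 8 − 3 = 5 are ≤ 12.
Exactly 5 works: 5 values at 5 and 3 at 13 total 64; raise one of the low values by 6 (still ≤ 12) to hit 70.

5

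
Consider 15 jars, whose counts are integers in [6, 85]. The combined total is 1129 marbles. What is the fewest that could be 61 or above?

10

Suppose at most 15 − j of them reach 61; then j values are ≤ 60 and the rest ≤ 85.
The total is then ≤ 60·j + 85·(15 − j) = 1275 − 25j. For this to be ≥ 1129 we need j ≤ 5, so at least 15 − 5 = 10 must reach 61.
Exactly 10 works: 10 values at 85 and 5 at 60 total 1150; lower one of the high values by 21 (still ≥ 61) to hit 1129.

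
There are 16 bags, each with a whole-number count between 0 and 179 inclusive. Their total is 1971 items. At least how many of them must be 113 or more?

3

Each value short of 113 is at most 112, costing at least 179 − 112 = 67 against the maximum total of 2864.
We can afford to lose at most 2864 − 1971 = 893, so at most ⌊893/67⌋ = 13 fall short, and at least 3 are ≥ 113.
Exactly 3 works: 3 values at 179 and 13 at 112 total 1993; lower one of the high values by 22 (still ≥ 113) to hit 1971.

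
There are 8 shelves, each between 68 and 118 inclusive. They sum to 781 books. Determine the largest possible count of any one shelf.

118

To make one shelf as large as possible, make the other 7 as small as possible.
The other 7 contribute at least 7 × 68 = 476, leaving at most 781 − 476 = 305.
But each shelf is capped at 118, so the maximum is 118.
Achievable: one at 118 and the other 7 totalling 663, which fits since 7 × 68 ≤ 663 ≤ 7 × 118.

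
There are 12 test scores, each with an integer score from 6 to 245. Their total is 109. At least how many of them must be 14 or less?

8

If only k of them are at most 14, the other 12 − k are at least 15, so the total is at least (12 − k)·15 + k·6.
This is ≤ 109, so (12 − k)·15 + 6k ≤ 109, which gives k ≥ 8.
Exactly 8 works: 8 values at 6 and 4 at 15 total 108; raise one of the low values by 1 (still ≤ 14) to hit 109.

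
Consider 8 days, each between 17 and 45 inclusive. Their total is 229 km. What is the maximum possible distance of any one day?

45

To make one day as large as possible, make the other 7 as small as possible.
The other 7 contribute at least 7 × 17 = 119, leaving at most 229 − 119 = 110.
But each day is capped at 45, so the maximum is 45.
Achievable: one at 45 and the other 7 totalling 184, which fits since 7 × 17 ≤ 184 ≤ 7 × 45.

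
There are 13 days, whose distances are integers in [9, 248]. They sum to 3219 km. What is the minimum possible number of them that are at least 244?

12

Suppose at most 13 − j of them reach 244; then j values are ≤ 243 and the rest ≤ 248.
The total is then ≤ 243·j + 248·(13 − j) = 3224 − 5j. For this to be ≥ 3219 we need j ≤ 1, so at least 13 − 1 = 12 must reach 244.
Exactly 12 works: 12 values at 248 and 1 at 243 total 3219.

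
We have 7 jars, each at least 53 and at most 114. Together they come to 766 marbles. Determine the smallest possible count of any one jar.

Minimizing one value means maximizing the remaining 6.
The other 6 contribute at most 6 × 114 = 684, leaving at least 766 − 684 = 82.
Since 82 ≥ 53, this is achievable: one at 82 and 6 at 114.

82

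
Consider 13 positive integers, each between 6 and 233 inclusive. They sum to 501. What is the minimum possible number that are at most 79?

8

Each value above 79 is at least 80, contributing at least 80 − 6 = 74 above the floor 6.
The sum exceeds the floor total 78 by 423, so at most ⌊423/74⌋ = 5 exceed 79, and at least 8 are ≤ 79.
Exactly 8 works: 8 values at 6 and 5 at 80 total 448; raise one of the low values by 53 (still ≤ 79) to hit 501.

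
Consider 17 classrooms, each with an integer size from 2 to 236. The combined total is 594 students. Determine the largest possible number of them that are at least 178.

With k values at 178 or above and the rest at least 2, the sum is at least 34 + 176k.
Since the sum is 594, we need 176k ≤ 560, i.e. k ≤ 3.
k = 3 is achieved by 3 values at 178 and 14 at 2, total 562; add 32 to one value (staying below 178) to reach 594.

3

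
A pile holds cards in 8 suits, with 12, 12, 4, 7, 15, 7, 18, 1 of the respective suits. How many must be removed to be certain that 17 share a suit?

In the worst case you take as many as possible of each suit without reaching 17: 12 + 12 + 4 + 7 + 15 + 7 + 16 + 1 = 74.
The next one must give 17 of some suit, so 74 + 1 = 75.

75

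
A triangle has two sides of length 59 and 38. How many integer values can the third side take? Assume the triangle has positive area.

The triangle inequality gives |59 − 38| < c < 59 + 38, i.e. 21 < c < 97.
So c can be any integer from 22 to 96: 75 values.

75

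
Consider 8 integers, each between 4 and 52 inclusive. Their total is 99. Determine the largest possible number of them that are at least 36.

2

If k of the values are ≥ 36, the total is ≥ 36k + 4(8 − k).
Setting 36k + 4(8 − k) ≤ 99 gives 32k ≤ 67, so k ≤ 2.
k = 2 is achieved by 2 values at 36 and 6 at 4, total 96; add 3 to one value (staying below 36) to reach 99.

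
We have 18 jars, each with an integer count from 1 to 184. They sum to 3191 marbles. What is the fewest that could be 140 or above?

Each value short of 140 is at most 139, costing at least 184 − 139 = 45 against the maximum total of 3312.
We can afford to lose at most 3312 − 3191 = 121, so at most ⌊121/45⌋ = 2 fall short, and at least 16 are ≥ 140.
Exactly 16 works: 16 values at 184 and 2 at 139 total 3222; lower one of the high values by 31 (still ≥ 140) to hit 3191.

16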